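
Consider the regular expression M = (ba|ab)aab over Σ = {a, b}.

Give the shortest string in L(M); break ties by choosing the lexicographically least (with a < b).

abaab

By inspection of the expression, no string of length less than 5 matches, and abaab is the lexicographically first match of length 5.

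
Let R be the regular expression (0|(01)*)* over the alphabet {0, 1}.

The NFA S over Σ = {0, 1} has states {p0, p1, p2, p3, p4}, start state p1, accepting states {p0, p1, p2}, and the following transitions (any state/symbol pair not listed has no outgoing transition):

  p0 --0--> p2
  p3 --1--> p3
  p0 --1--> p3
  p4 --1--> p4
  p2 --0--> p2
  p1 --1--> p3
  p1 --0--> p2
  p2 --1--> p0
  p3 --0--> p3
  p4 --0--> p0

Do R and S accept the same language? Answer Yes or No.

Converting the expression R to a DFA (subset construction, then merging equivalent states) gives the minimal DFA with states {r0, r1, r2}, start state r0, accepting states {r0, r1} and transitions r0: 0→r1, 1→r2; r1: 0→r1, 1→r0; r2: 0→r2, 1→r2.
Exploring the product automaton R × S from the start pair (r0, p1), following both machines on each input symbol, reaches 4 state pairs: (r0, p1), (r1, p2), (r2, p3), (r0, p0).
R accepts in {r0, r1} and S accepts in {p0, p1, p2}. In every reachable pair the two components are either both accepting — (r0, p1), (r1, p2), (r0, p0) — or both non-accepting, so no string is accepted by exactly one of the machines: L(R) \ L(S) and L(S) \ L(R) are both empty.
Hence every string is accepted by R iff it is accepted by S, and the two languages coincide.

Yes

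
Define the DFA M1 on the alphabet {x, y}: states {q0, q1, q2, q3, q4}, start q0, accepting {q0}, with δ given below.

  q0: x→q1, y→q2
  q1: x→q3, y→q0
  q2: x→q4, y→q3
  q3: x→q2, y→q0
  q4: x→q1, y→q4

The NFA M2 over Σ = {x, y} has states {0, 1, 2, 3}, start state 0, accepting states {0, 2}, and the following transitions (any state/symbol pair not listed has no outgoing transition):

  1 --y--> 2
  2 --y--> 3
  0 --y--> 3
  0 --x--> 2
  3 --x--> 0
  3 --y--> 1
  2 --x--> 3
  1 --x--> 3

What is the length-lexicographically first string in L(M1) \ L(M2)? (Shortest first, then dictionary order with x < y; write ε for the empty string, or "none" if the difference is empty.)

xy

The string xy is accepted by M1 but not by M2.
No shorter string lies in the difference, and xy is the lexicographically first length-2 string in L(M1) \ L(M2).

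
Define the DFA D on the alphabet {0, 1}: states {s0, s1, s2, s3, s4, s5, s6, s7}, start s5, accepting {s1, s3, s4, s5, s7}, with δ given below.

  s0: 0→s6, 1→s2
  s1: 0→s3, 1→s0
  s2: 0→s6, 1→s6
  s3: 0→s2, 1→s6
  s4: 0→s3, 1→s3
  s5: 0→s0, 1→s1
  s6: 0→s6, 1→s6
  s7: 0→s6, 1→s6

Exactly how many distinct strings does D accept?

3

The useful subgraph on states {s1, s3, s5} is acyclic, so L(D) is finite; the longest accepting path visits 3 useful states, giving maximum string length 2.
Counting accepting paths from s5 by length: 1 of length 0, 1 of length 1, 1 of length 2. Total 3.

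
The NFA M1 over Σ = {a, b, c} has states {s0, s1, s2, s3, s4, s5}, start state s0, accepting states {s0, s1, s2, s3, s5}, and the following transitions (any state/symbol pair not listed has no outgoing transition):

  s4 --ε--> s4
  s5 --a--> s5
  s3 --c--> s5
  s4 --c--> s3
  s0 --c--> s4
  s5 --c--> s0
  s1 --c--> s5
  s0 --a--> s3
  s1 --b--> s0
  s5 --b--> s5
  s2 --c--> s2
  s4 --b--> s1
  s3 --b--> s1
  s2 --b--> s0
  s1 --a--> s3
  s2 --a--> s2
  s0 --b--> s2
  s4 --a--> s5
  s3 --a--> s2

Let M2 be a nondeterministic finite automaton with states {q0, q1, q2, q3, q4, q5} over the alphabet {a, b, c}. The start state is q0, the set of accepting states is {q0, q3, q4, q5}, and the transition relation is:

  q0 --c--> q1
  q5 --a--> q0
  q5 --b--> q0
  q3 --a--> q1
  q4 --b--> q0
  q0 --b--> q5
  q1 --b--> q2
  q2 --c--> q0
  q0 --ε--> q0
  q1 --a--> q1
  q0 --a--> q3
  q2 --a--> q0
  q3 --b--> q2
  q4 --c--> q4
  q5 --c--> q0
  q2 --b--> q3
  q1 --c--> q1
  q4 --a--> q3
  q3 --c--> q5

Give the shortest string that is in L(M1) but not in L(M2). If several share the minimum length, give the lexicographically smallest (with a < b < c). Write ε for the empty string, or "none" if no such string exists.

aa

The string aa is accepted by M1 but not by M2.
No shorter string lies in the difference, and aa is the lexicographically first length-2 string in L(M1) \ L(M2).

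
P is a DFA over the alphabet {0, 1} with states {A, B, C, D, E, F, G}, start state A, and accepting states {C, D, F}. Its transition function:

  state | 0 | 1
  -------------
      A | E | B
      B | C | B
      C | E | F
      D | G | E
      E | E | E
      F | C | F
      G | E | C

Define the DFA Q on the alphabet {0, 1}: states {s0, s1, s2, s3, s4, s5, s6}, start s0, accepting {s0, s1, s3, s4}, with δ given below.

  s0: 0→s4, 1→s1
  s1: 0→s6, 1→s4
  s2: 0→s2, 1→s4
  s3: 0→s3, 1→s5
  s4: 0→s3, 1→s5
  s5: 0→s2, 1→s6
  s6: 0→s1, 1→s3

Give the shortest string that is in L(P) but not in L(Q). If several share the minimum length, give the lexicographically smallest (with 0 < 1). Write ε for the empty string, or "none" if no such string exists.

10

The string 10 is accepted by P but not by Q.
No shorter string lies in the difference, and 10 is the lexicographically first length-2 string in L(P) \ L(Q).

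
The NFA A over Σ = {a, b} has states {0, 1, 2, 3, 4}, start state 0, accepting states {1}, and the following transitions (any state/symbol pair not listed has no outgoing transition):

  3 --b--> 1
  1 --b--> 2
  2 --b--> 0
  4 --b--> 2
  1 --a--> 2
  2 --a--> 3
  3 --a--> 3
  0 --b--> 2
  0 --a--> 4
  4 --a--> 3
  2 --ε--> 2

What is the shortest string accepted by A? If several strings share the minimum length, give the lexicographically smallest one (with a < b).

aab

A breadth-first search from 0 reaches an accepting state first via the path 0 → 4 → 3 → 1 on input aab.
No string of length < 3 is accepted (BFS exhausts all shorter strings without reaching an accepting state), and aab is the lexicographically least accepting string of length 3.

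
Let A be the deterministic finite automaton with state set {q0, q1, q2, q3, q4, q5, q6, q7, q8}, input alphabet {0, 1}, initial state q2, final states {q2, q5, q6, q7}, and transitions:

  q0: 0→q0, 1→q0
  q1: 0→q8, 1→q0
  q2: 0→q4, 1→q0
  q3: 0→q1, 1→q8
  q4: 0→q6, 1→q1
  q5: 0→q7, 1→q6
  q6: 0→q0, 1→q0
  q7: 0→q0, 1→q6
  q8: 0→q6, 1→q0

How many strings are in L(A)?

3

The useful subgraph on states {q1, q2, q4, q6, q8} is acyclic, so L(A) is finite; the longest accepting path visits 5 useful states, giving maximum string length 4.
Counting accepting paths from q2 by length: 1 of length 0, 1 of length 2, 1 of length 4. Total 3.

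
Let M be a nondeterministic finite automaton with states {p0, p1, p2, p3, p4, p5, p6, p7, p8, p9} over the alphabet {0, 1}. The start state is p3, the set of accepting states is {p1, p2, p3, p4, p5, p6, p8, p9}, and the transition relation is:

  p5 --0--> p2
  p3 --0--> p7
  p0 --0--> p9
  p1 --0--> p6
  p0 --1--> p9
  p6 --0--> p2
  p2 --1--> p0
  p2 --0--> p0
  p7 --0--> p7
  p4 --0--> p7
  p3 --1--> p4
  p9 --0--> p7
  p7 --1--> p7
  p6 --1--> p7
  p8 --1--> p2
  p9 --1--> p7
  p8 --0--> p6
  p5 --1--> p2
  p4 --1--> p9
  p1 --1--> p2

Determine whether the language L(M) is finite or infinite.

The useful states (reachable from p3 and able to reach an accepting state) are {p3, p4, p9}.
Restricted to these states the transition graph has no cycle, so every accepting path has bounded length and L is finite.

finite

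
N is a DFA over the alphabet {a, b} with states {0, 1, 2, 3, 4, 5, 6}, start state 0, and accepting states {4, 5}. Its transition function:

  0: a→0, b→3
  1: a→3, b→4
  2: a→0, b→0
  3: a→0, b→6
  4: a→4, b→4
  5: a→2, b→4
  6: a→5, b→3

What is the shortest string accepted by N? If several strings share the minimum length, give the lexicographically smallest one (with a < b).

bba

A breadth-first search from 0 reaches an accepting state first via the path 0 → 3 → 6 → 5 on input bba.
No string of length < 3 is accepted (BFS exhausts all shorter strings without reaching an accepting state), and bba is the lexicographically least accepting string of length 3.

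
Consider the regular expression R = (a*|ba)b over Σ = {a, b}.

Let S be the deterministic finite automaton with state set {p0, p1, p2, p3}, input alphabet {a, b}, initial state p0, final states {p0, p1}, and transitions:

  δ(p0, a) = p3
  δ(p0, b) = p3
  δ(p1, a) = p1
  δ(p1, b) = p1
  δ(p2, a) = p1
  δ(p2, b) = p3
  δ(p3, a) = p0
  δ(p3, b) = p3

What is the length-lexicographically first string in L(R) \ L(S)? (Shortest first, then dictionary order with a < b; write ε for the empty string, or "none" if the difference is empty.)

b

The string b is accepted by R but not by S.
No shorter string lies in the difference, and b is the lexicographically first length-1 string in L(R) \ L(S).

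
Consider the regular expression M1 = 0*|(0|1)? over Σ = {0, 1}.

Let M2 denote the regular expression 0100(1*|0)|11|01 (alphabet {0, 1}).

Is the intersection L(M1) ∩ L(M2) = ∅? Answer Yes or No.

Converting the expression M1 to a DFA (subset construction, then merging equivalent states) gives the minimal DFA with states {r0, r1, r2, r3}, start state r0, accepting states {r0, r1, r2} and transitions r0: 0→r1, 1→r2; r1: 0→r1, 1→r3; r2: 0→r3, 1→r3; r3: 0→r3, 1→r3.
Converting the expression M2 to a DFA (subset construction, then merging equivalent states) gives the minimal DFA with states {t0, t1, t2, t3, t4, t5, t6, t7, t8}, start state t0, accepting states {t4, t5, t7, t8} and transitions t0: 0→t1, 1→t2; t1: 0→t3, 1→t4; t2: 0→t3, 1→t5; t3: 0→t3, 1→t3; t4: 0→t6, 1→t3; t5: 0→t3, 1→t3; t6: 0→t7, 1→t3; t7: 0→t5, 1→t8; t8: 0→t3, 1→t8.
Exploring the product automaton M1 × M2 from the start pair (r0, t0), following both machines on each input symbol, reaches 10 state pairs: (r0, t0), (r1, t1), (r2, t2), (r1, t3), (r3, t4), (r3, t3), (r3, t5), (r3, t6), (r3, t7), (r3, t8).
M1 accepts in {r0, r1, r2} and M2 accepts in {t4, t5, t7, t8}; no reachable pair has both components accepting, so no string drives both machines to acceptance simultaneously and L(M1) ∩ L(M2) = ∅.
So no string is accepted by both, and the intersection is empty.

Yes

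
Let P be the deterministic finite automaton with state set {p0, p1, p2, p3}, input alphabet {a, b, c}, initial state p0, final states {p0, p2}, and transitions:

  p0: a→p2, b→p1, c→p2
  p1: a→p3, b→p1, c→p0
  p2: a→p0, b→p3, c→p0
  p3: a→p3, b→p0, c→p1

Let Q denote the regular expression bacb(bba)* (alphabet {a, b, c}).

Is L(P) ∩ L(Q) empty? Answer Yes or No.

Converting the expression Q to a DFA (subset construction, then merging equivalent states) gives the minimal DFA with states {q0, q1, q2, q3, q4, q5, q6, q7}, start state q0, accepting states {q5} and transitions q0: a→q1, b→q2, c→q1; q1: a→q1, b→q1, c→q1; q2: a→q3, b→q1, c→q1; q3: a→q1, b→q1, c→q4; q4: a→q1, b→q5, c→q1; q5: a→q1, b→q6, c→q1; q6: a→q1, b→q7, c→q1; q7: a→q5, b→q1, c→q1.
Exploring the product automaton P × Q from the start pair (p0, q0), following both machines on each input symbol, reaches 13 state pairs: (p0, q0), (p2, q1), (p1, q2), (p0, q1), (p3, q1), (p3, q3), (p1, q1), (p1, q4), (p1, q5), (p1, q6), (p1, q7), (p3, q5), (p0, q6).
P accepts in {p0, p2} and Q accepts in {q5}; no reachable pair has both components accepting, so no string drives both machines to acceptance simultaneously and L(P) ∩ L(Q) = ∅.
So no string is accepted by both, and the intersection is empty.

Yes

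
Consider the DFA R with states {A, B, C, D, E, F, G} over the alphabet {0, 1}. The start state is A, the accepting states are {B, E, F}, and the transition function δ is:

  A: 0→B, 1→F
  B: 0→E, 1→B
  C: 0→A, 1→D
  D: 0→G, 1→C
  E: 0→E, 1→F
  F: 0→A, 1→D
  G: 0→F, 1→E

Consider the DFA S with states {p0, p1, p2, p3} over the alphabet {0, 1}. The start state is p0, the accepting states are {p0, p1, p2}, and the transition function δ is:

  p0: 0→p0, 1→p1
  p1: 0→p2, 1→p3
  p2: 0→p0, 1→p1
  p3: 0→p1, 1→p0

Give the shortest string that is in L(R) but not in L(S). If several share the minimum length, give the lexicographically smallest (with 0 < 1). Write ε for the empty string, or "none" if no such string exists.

The string 011 is accepted by R but not by S.
No shorter string lies in the difference, and 011 is the lexicographically first length-3 string in L(R) \ L(S).

011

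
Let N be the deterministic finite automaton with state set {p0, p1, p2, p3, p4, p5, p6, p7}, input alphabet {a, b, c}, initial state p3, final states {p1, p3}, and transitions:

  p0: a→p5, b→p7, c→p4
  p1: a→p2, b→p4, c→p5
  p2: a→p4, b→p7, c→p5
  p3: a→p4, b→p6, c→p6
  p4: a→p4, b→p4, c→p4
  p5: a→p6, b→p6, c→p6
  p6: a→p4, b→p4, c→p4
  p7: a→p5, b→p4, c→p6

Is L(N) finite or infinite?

The useful states (reachable from p3 and able to reach an accepting state) are {p3}.
Restricted to these states the transition graph has no cycle, so every accepting path has bounded length and L is finite.

finite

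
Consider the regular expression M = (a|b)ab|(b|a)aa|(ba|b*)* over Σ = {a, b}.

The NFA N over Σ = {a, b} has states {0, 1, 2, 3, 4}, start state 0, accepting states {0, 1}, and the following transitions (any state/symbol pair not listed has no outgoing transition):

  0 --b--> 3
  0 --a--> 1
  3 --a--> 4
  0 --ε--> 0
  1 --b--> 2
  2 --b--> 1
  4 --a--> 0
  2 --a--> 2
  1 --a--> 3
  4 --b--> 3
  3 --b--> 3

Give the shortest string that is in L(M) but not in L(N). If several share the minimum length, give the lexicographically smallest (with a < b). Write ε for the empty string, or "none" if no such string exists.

The string b is accepted by M but not by N.
No shorter string lies in the difference, and b is the lexicographically first length-1 string in L(M) \ L(N).

b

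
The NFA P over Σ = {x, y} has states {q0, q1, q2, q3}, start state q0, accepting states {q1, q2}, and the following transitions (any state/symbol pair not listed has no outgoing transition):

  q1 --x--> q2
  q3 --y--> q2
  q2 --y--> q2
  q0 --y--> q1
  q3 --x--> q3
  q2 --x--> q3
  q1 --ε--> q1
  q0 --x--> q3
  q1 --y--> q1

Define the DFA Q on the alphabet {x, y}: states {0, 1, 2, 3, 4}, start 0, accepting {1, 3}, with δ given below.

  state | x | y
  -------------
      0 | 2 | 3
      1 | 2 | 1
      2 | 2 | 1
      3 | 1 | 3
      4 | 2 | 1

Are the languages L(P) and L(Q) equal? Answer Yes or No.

Exploring the product automaton P × Q from the start pair (q0, 0), following both machines on each input symbol, reaches 4 state pairs: (q0, 0), (q3, 2), (q1, 3), (q2, 1).
P accepts in {q1, q2} and Q accepts in {1, 3}. In every reachable pair the two components are either both accepting — (q1, 3), (q2, 1) — or both non-accepting, so no string is accepted by exactly one of the machines: L(P) \ L(Q) and L(Q) \ L(P) are both empty.
Hence every string is accepted by P iff it is accepted by Q, and the two languages coincide.

Yes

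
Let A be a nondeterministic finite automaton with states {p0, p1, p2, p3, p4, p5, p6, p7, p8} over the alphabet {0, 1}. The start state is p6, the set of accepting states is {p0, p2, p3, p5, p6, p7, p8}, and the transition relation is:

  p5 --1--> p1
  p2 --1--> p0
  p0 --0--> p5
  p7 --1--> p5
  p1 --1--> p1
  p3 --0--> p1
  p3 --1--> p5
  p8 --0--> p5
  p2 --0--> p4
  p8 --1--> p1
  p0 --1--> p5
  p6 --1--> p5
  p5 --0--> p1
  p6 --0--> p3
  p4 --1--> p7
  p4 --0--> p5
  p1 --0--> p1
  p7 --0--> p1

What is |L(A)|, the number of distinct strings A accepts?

The useful subgraph on states {p3, p5, p6} is acyclic, so L(A) is finite; the longest accepting path visits 3 useful states, giving maximum string length 2.
Counting accepting paths from p6 by length: 1 of length 0, 2 of length 1, 1 of length 2. Total 4.

4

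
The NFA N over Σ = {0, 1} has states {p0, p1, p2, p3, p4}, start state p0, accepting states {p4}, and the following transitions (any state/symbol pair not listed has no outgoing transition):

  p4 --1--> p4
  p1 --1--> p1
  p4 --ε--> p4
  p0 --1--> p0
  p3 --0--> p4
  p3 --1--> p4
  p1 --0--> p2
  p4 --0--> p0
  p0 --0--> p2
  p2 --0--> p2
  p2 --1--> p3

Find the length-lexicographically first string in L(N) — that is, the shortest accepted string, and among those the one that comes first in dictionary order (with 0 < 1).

010

A breadth-first search from p0 reaches an accepting state first via the path p0 → p2 → p3 → p4 on input 010.
No string of length < 3 is accepted (BFS exhausts all shorter strings without reaching an accepting state), and 010 is the lexicographically least accepting string of length 3.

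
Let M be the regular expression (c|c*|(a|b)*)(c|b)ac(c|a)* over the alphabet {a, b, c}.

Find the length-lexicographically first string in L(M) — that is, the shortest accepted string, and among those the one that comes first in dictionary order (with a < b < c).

By inspection of the expression, no string of length less than 3 matches, and bac is the lexicographically first match of length 3.

bac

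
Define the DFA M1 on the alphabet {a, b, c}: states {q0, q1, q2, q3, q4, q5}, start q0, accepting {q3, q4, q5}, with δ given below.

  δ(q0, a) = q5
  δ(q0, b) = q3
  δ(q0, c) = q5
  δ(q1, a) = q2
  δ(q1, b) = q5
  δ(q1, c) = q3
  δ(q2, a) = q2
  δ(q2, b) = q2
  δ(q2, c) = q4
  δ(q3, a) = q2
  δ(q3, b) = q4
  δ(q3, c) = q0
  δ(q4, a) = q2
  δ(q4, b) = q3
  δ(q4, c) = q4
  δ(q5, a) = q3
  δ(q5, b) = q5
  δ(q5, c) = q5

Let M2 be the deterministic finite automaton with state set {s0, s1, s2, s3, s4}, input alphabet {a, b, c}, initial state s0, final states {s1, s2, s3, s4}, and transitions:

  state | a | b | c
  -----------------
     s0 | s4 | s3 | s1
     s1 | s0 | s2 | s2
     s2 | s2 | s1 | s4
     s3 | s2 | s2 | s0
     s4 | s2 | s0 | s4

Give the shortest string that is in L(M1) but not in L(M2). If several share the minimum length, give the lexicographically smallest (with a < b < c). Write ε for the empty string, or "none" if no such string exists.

ab

The string ab is accepted by M1 but not by M2.
No shorter string lies in the difference, and ab is the lexicographically first length-2 string in L(M1) \ L(M2).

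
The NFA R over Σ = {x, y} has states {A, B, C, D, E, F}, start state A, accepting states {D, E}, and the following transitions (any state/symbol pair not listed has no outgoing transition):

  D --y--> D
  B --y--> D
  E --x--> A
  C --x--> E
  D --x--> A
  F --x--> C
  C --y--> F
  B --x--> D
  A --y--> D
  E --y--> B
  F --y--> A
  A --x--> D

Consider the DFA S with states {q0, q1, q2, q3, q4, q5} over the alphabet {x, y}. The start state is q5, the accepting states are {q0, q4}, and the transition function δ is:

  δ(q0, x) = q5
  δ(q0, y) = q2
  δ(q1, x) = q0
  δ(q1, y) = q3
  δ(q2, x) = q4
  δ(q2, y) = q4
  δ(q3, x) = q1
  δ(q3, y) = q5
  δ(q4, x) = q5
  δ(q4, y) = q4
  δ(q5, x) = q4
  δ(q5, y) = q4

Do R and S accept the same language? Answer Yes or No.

Exploring the product automaton R × S from the start pair (A, q5), following both machines on each input symbol, reaches 2 state pairs: (A, q5), (D, q4).
R accepts in {D, E} and S accepts in {q0, q4}. In every reachable pair the two components are either both accepting — (D, q4) — or both non-accepting, so no string is accepted by exactly one of the machines: L(R) \ L(S) and L(S) \ L(R) are both empty.
Hence every string is accepted by R iff it is accepted by S, and the two languages coincide.

Yes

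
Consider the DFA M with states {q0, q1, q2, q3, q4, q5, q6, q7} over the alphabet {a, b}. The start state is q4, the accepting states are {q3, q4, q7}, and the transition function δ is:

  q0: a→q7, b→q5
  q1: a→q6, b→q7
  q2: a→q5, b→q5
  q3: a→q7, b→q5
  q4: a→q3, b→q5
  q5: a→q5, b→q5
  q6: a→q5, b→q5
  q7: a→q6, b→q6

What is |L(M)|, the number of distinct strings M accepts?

The useful subgraph on states {q3, q4, q7} is acyclic, so L(M) is finite; the longest accepting path visits 3 useful states, giving maximum string length 2.
Counting accepting paths from q4 by length: 1 of length 0, 1 of length 1, 1 of length 2. Total 3.

3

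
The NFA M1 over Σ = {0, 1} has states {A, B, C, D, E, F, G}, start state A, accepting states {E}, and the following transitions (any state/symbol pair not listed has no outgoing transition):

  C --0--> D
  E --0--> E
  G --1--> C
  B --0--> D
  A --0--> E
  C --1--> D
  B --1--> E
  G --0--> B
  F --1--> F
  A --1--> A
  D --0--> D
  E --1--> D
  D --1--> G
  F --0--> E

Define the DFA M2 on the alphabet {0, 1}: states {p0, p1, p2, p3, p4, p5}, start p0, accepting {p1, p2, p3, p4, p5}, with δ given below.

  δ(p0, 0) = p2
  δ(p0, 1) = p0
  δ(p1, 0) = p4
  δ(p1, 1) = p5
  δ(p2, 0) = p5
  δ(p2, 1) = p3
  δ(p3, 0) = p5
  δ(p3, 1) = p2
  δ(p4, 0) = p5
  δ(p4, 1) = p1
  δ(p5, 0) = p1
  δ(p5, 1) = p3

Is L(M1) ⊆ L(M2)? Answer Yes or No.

Yes

Exploring the product automaton M1 × M2 from the start pair (A, p0), following both machines on each input symbol, reaches 21 state pairs: (A, p0), (E, p2), (E, p5), (D, p3), (E, p1), (D, p5), (G, p2), (E, p4), (D, p1), (G, p3), (B, p5), (C, p3), (D, p4), (G, p5), (C, p2), (E, p3), (D, p2), (G, p1), (B, p1), (B, p4), (C, p5).
M1 accepts in {E} and M2 accepts in {p1, p2, p3, p4, p5}. The reachable pairs whose M1-component is accepting are (E, p2), (E, p5), (E, p1), (E, p4), (E, p3); in each of them the M2-component is accepting too, so the product for L(M1) \ L(M2) (M1-component accepting, M2-component rejecting) has no reachable accepting pair and the difference is empty.
Hence every string in L(M1) is also in L(M2).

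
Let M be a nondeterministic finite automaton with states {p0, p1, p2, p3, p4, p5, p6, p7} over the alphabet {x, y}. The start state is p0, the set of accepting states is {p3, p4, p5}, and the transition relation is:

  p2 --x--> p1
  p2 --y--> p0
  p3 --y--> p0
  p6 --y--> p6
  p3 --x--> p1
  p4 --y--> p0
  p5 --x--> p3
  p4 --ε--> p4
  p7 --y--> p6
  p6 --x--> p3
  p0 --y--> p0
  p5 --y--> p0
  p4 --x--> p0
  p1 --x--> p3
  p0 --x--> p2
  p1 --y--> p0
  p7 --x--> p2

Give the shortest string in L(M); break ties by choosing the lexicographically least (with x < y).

xxx

A breadth-first search from p0 reaches an accepting state first via the path p0 → p2 → p1 → p3 on input xxx.
No string of length < 3 is accepted (BFS exhausts all shorter strings without reaching an accepting state), and xxx is the lexicographically least accepting string of length 3.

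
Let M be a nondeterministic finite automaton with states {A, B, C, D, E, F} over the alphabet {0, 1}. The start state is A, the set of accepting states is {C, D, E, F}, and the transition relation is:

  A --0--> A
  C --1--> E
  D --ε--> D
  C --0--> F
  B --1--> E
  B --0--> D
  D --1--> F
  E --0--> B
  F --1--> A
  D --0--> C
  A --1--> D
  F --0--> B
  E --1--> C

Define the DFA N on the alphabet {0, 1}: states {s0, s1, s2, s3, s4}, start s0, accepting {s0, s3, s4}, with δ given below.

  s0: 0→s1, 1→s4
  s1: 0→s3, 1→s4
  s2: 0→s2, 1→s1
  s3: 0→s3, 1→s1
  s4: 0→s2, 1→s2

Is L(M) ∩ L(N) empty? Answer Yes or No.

The string 1 is accepted by both M and N.
Hence L(M) ∩ L(N) ≠ ∅.

No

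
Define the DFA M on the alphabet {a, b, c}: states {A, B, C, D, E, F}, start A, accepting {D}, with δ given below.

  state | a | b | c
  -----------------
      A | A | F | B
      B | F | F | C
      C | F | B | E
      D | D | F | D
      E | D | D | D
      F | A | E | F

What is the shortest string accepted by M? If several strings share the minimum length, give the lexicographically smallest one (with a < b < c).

A breadth-first search from A reaches an accepting state first via the path A → F → E → D on input bba.
No string of length < 3 is accepted (BFS exhausts all shorter strings without reaching an accepting state), and bba is the lexicographically least accepting string of length 3.

bba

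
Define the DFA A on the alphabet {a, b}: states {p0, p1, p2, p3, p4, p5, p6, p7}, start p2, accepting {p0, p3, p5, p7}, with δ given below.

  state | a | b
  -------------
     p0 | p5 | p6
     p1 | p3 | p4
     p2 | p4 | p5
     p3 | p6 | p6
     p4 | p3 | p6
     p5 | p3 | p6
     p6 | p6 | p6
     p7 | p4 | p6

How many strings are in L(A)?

3

The useful subgraph on states {p2, p3, p4, p5} is acyclic, so L(A) is finite; the longest accepting path visits 3 useful states, giving maximum string length 2.
Counting accepting paths from p2 by length: 1 of length 1, 2 of length 2. Total 3.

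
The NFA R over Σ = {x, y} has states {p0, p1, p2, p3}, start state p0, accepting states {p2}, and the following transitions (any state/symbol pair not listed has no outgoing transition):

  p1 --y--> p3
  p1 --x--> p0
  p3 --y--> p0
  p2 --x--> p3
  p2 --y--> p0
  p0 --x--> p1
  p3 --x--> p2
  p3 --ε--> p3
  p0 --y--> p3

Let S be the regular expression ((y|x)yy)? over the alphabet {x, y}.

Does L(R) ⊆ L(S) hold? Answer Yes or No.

The string yx is in L(R) but not in L(S).
So L(R) ⊄ L(S).

No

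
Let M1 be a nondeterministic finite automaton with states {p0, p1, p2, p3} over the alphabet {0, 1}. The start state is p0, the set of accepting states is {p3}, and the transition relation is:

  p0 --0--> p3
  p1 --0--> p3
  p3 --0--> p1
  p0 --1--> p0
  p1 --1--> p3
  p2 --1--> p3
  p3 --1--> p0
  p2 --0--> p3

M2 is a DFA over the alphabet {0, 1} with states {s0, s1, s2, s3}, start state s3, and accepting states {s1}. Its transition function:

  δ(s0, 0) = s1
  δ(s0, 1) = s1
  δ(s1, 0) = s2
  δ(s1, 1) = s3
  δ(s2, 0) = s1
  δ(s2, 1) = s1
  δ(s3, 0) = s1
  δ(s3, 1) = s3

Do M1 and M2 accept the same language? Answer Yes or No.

Yes

Exploring the product automaton M1 × M2 from the start pair (p0, s3), following both machines on each input symbol, reaches 3 state pairs: (p0, s3), (p3, s1), (p1, s2).
M1 accepts in {p3} and M2 accepts in {s1}. In every reachable pair the two components are either both accepting — (p3, s1) — or both non-accepting, so no string is accepted by exactly one of the machines: L(M1) \ L(M2) and L(M2) \ L(M1) are both empty.
Hence every string is accepted by M1 iff it is accepted by M2, and the two languages coincide.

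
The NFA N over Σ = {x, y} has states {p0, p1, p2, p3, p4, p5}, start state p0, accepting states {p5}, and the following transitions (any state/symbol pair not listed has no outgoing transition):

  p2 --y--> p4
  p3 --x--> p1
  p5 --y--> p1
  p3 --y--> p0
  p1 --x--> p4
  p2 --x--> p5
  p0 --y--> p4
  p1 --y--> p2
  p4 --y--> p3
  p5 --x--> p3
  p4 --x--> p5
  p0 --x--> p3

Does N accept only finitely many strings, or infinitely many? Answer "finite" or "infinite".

State p0 is reachable from the start and can reach an accepting state, and it lies on the cycle p0 → p3 → p0.
Traversing that cycle any number of times yields accepted strings of unbounded length, so the language is infinite.

infinite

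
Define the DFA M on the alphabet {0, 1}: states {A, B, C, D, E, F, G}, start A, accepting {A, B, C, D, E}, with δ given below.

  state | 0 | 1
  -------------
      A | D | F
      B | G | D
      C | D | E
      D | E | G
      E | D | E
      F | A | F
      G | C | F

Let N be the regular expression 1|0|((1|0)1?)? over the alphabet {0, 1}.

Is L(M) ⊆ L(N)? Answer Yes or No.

No

The string 00 is in L(M) but not in L(N).
So L(M) ⊄ L(N).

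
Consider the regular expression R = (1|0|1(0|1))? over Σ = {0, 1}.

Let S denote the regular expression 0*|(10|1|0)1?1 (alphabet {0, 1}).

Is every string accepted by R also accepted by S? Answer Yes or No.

No

The string 1 is in L(R) but not in L(S).
So L(R) ⊄ L(S).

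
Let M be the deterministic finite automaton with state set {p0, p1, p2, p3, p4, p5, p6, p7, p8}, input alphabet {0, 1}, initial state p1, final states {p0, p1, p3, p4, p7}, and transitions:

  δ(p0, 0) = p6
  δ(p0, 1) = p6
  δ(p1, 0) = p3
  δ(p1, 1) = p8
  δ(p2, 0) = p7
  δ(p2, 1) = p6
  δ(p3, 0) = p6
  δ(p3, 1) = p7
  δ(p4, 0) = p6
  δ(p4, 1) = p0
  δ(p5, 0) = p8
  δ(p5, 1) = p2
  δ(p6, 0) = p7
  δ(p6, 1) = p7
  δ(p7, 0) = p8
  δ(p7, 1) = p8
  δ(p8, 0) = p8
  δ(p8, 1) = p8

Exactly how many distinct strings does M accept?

5

The useful subgraph on states {p1, p3, p6, p7} is acyclic, so L(M) is finite; the longest accepting path visits 4 useful states, giving maximum string length 3.
Counting accepting paths from p1 by length: 1 of length 0, 1 of length 1, 1 of length 2, 2 of length 3. Total 5.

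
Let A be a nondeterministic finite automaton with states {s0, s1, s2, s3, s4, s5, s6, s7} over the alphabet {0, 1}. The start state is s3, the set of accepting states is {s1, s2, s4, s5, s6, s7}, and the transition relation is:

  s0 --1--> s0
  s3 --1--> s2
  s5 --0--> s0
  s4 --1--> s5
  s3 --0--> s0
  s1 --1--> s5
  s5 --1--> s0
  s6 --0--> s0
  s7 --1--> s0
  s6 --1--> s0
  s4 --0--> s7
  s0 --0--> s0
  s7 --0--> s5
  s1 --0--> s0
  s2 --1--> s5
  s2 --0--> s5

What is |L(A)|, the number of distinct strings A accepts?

The useful subgraph on states {s2, s3, s5} is acyclic, so L(A) is finite; the longest accepting path visits 3 useful states, giving maximum string length 2.
Counting accepting paths from s3 by length: 1 of length 1, 2 of length 2. Total 3.

3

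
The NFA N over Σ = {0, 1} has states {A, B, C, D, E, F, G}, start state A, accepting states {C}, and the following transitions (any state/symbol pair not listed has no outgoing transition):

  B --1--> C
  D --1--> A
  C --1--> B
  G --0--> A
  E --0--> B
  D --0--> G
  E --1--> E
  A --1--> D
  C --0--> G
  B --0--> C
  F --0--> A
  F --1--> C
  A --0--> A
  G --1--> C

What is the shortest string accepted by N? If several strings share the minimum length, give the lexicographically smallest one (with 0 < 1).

A breadth-first search from A reaches an accepting state first via the path A → D → G → C on input 101.
No string of length < 3 is accepted (BFS exhausts all shorter strings without reaching an accepting state), and 101 is the lexicographically least accepting string of length 3.

101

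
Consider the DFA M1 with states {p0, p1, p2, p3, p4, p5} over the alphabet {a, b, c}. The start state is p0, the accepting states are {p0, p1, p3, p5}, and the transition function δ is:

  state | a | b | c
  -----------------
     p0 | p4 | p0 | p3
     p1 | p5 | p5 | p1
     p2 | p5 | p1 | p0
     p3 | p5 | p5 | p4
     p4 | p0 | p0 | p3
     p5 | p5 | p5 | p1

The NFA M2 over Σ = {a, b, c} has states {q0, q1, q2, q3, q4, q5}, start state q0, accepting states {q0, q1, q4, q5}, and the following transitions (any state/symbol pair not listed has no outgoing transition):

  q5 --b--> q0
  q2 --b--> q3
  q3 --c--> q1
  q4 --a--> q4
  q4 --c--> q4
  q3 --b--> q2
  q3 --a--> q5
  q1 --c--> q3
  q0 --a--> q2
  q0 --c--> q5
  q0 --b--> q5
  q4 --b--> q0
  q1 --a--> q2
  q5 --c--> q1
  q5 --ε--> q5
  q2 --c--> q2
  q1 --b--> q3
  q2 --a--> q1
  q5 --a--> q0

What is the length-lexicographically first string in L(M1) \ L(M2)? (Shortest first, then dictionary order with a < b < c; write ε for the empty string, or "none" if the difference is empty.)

The string ab is accepted by M1 but not by M2.
No shorter string lies in the difference, and ab is the lexicographically first length-2 string in L(M1) \ L(M2).

ab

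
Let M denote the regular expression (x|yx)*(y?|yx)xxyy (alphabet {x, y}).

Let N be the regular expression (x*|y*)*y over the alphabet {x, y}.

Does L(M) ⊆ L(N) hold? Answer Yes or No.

Converting the expression M to a DFA (subset construction, then merging equivalent states) gives the minimal DFA with states {m0, m1, m2, m3, m4, m5, m6}, start state m0, accepting states {m6} and transitions m0: x→m1, y→m2; m1: x→m3, y→m2; m2: x→m1, y→m4; m3: x→m3, y→m5; m4: x→m4, y→m4; m5: x→m1, y→m6; m6: x→m4, y→m4.
Converting the expression N to a DFA (subset construction, then merging equivalent states) gives the minimal DFA with states {n0, n1}, start state n0, accepting states {n1} and transitions n0: x→n0, y→n1; n1: x→n0, y→n1.
Exploring the product automaton M × N from the start pair (m0, n0), following both machines on each input symbol, reaches 8 state pairs: (m0, n0), (m1, n0), (m2, n1), (m3, n0), (m4, n1), (m5, n1), (m4, n0), (m6, n1).
M accepts in {m6} and N accepts in {n1}. The reachable pairs whose M-component is accepting are (m6, n1); in each of them the N-component is accepting too, so the product for L(M) \ L(N) (M-component accepting, N-component rejecting) has no reachable accepting pair and the difference is empty.
Hence every string in L(M) is also in L(N).

Yes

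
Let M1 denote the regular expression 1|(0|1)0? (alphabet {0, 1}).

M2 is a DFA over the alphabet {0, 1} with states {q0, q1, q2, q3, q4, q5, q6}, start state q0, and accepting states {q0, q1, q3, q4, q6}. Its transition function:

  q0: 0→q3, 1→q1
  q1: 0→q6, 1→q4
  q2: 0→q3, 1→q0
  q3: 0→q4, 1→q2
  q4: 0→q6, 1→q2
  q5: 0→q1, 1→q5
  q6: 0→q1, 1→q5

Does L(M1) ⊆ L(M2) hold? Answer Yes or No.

Yes

Converting the expression M1 to a DFA (subset construction, then merging equivalent states) gives the minimal DFA with states {r0, r1, r2, r3}, start state r0, accepting states {r1, r2} and transitions r0: 0→r1, 1→r1; r1: 0→r2, 1→r3; r2: 0→r3, 1→r3; r3: 0→r3, 1→r3.
Exploring the product automaton M1 × M2 from the start pair (r0, q0), following both machines on each input symbol, reaches 12 state pairs: (r0, q0), (r1, q3), (r1, q1), (r2, q4), (r3, q2), (r2, q6), (r3, q4), (r3, q6), (r3, q3), (r3, q0), (r3, q1), (r3, q5).
M1 accepts in {r1, r2} and M2 accepts in {q0, q1, q3, q4, q6}. The reachable pairs whose M1-component is accepting are (r1, q3), (r1, q1), (r2, q4), (r2, q6); in each of them the M2-component is accepting too, so the product for L(M1) \ L(M2) (M1-component accepting, M2-component rejecting) has no reachable accepting pair and the difference is empty.
Hence every string in L(M1) is also in L(M2).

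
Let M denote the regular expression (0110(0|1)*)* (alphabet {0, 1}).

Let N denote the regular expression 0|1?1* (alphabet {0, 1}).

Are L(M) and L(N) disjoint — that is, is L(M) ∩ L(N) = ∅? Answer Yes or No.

No

The empty string ε is accepted by both M and N.
Hence L(M) ∩ L(N) ≠ ∅.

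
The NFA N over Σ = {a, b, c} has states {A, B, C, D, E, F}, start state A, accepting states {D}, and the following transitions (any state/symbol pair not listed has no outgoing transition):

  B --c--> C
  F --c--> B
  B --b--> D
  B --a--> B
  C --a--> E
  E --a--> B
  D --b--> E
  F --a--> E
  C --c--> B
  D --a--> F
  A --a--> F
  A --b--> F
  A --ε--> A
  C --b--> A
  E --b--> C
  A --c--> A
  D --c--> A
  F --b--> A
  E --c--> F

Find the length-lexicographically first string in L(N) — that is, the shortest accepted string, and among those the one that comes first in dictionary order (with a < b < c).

A breadth-first search from A reaches an accepting state first via the path A → F → B → D on input acb.
No string of length < 3 is accepted (BFS exhausts all shorter strings without reaching an accepting state), and acb is the lexicographically least accepting string of length 3.

acb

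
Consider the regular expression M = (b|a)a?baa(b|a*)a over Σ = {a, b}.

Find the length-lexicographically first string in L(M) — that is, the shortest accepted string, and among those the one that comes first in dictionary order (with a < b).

abaaa

By inspection of the expression, no string of length less than 5 matches, and abaaa is the lexicographically first match of length 5.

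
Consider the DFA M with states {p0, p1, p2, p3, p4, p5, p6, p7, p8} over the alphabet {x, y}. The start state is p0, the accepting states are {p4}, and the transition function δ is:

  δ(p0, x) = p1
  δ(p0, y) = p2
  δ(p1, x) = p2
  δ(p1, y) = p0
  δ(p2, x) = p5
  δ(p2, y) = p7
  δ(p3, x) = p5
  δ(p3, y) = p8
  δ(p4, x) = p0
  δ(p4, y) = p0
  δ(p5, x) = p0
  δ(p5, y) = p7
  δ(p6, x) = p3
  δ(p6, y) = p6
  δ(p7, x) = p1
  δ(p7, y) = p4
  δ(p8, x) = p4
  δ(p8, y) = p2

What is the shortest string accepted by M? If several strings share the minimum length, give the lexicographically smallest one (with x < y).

yyy

A breadth-first search from p0 reaches an accepting state first via the path p0 → p2 → p7 → p4 on input yyy.
No string of length < 3 is accepted (BFS exhausts all shorter strings without reaching an accepting state), and yyy is the lexicographically least accepting string of length 3.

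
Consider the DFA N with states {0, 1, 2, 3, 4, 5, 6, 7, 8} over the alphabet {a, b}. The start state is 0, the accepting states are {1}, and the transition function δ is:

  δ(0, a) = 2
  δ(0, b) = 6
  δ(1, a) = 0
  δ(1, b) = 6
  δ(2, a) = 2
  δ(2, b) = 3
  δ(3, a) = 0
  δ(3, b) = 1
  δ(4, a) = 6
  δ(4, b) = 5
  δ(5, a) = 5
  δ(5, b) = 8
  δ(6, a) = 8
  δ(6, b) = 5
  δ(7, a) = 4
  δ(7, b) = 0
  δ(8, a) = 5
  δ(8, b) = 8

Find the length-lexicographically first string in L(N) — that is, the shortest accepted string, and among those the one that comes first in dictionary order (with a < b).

abb

A breadth-first search from 0 reaches an accepting state first via the path 0 → 2 → 3 → 1 on input abb.
No string of length < 3 is accepted (BFS exhausts all shorter strings without reaching an accepting state), and abb is the lexicographically least accepting string of length 3.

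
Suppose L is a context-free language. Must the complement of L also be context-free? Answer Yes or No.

No

CFLs are closed under union, so if they were also closed under complement they would be closed under intersection by De Morgan (L₁ ∩ L₂ is the complement of the union of the complements). But {aⁿbⁿcᵐ} ∩ {aᵐbⁿcⁿ} = {aⁿbⁿcⁿ} is not context-free although both operands are.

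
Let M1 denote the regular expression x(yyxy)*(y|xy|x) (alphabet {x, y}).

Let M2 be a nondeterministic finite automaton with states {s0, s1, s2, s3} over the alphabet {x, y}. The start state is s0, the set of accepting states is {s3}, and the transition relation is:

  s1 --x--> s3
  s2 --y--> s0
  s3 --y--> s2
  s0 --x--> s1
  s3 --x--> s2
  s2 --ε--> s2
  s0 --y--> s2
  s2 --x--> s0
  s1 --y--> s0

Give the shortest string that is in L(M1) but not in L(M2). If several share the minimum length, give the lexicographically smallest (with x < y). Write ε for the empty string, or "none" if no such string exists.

xy

The string xy is accepted by M1 but not by M2.
No shorter string lies in the difference, and xy is the lexicographically first length-2 string in L(M1) \ L(M2).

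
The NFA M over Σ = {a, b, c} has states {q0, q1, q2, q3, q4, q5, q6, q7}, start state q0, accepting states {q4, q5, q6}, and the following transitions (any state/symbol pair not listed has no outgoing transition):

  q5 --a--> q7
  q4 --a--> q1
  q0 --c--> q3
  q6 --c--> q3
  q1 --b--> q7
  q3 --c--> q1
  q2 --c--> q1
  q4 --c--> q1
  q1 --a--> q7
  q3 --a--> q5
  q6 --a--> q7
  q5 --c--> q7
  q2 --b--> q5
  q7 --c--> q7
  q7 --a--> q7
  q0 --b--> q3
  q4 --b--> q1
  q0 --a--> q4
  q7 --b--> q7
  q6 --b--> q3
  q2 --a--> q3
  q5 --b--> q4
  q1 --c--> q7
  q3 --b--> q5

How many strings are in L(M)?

The useful subgraph on states {q0, q3, q4, q5} is acyclic, so L(M) is finite; the longest accepting path visits 4 useful states, giving maximum string length 3.
Counting accepting paths from q0 by length: 1 of length 1, 4 of length 2, 4 of length 3. Total 9.

9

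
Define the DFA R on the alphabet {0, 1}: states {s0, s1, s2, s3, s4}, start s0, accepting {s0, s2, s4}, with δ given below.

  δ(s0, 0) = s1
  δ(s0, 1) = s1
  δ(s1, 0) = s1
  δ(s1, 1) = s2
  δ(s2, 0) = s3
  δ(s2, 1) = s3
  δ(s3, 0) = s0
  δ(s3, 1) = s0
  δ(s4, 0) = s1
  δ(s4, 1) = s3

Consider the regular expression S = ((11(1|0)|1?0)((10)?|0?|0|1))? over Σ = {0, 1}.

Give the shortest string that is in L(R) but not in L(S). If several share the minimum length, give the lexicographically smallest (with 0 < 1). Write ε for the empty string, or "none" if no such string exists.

11

The string 11 is accepted by R but not by S.
No shorter string lies in the difference, and 11 is the lexicographically first length-2 string in L(R) \ L(S).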